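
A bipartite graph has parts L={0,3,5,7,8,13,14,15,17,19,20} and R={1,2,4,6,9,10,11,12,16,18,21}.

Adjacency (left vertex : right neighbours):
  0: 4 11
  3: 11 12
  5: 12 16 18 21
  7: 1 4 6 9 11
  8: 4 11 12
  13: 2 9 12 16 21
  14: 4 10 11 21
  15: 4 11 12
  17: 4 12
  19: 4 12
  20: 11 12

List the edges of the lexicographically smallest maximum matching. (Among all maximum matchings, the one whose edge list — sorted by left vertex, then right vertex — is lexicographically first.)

|M| = 7 (so the lex-smallest maximum matching has 7 edges)
process left vertices in ascending order; for each, take the smallest-labelled available neighbour that still permits 7 edges overall, or leave it unmatched if none does
lex-smallest matching: {0-4, 3-11, 5-16, 7-1, 8-12, 13-2, 14-10}

Lex-smallest maximum matching: {(0,4), (3,11), (5,16), (7,1), (8,12), (13,2), (14,10)}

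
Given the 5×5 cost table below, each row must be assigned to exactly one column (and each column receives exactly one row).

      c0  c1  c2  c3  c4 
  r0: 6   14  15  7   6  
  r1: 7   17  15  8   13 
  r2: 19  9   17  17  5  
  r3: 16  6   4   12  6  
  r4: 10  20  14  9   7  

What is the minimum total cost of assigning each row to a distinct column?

Minimum assignment cost: 34

one of 2 optimal assignments: row0→col0 (cost 6), row1→col3 (cost 8), row2→col1 (cost 9), row3→col2 (cost 4), row4→col4 (cost 7)
total = 6 + 8 + 9 + 4 + 7 = 34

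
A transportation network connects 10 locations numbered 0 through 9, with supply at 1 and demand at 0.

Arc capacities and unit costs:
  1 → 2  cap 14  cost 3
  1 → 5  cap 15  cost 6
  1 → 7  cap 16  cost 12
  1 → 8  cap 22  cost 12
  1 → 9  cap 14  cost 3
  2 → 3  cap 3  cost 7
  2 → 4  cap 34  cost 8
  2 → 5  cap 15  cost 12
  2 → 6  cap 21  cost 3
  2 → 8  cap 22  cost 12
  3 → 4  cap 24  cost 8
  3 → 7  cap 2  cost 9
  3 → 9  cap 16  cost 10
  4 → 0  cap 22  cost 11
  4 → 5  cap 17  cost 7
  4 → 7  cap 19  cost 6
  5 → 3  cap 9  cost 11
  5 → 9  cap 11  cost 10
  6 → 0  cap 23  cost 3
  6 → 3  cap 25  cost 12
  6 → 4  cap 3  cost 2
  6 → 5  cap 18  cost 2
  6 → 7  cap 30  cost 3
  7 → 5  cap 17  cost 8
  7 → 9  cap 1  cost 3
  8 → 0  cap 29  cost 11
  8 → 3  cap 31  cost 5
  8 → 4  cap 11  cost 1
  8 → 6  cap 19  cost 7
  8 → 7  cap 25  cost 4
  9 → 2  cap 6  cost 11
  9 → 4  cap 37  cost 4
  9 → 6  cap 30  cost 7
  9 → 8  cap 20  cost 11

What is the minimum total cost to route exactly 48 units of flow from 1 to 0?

Minimum cost for 48 units: 793

shortest-cost path #1: 1→2→6→0 push 14 @ unit cost 9 (adds 126)
shortest-cost path #2: 1→9→6→0 push 9 @ unit cost 13 (adds 117)
shortest-cost path #3: 1→9→4→0 push 5 @ unit cost 18 (adds 90)
shortest-cost path #4: 1→8→0 push 20 @ unit cost 23 (adds 460)
total cost = 793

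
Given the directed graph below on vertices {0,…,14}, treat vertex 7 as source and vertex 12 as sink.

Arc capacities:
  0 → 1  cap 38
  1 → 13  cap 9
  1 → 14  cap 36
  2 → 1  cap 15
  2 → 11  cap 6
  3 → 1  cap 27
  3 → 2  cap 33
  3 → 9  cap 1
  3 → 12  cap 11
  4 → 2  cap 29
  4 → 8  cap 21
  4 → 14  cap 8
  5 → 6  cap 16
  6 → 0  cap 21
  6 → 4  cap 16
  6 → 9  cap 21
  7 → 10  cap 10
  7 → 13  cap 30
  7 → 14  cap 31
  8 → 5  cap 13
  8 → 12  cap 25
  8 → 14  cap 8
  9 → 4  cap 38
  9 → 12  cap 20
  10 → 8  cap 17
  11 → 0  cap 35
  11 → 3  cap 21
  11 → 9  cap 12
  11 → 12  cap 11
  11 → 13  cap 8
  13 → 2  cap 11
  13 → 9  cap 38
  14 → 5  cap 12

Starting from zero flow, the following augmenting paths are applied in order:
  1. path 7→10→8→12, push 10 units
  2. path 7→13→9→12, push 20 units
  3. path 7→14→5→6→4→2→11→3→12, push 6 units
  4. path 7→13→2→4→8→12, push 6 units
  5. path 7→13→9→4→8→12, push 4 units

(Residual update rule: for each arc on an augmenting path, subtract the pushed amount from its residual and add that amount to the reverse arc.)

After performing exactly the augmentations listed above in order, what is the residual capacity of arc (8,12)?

after path 1 (7→10→8→12, push 10): res(8,12)=15
after path 2 (7→13→9→12, push 20): res(8,12)=15
after path 3 (7→14→5→6→4→2→11→3→12, push 6): res(8,12)=15
after path 4 (7→13→2→4→8→12, push 6): res(8,12)=9
after path 5 (7→13→9→4→8→12, push 4): res(8,12)=5

Residual capacity of (8,12): 5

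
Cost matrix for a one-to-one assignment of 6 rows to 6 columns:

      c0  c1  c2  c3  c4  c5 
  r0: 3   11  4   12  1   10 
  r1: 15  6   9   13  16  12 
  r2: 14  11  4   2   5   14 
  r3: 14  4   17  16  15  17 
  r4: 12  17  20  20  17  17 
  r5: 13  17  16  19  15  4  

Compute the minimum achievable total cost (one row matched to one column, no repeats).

Minimum assignment cost: 32

optimal assignment: row0→col4 (cost 1), row1→col2 (cost 9), row2→col3 (cost 2), row3→col1 (cost 4), row4→col0 (cost 12), row5→col5 (cost 4)
total = 1 + 9 + 2 + 4 + 12 + 4 = 32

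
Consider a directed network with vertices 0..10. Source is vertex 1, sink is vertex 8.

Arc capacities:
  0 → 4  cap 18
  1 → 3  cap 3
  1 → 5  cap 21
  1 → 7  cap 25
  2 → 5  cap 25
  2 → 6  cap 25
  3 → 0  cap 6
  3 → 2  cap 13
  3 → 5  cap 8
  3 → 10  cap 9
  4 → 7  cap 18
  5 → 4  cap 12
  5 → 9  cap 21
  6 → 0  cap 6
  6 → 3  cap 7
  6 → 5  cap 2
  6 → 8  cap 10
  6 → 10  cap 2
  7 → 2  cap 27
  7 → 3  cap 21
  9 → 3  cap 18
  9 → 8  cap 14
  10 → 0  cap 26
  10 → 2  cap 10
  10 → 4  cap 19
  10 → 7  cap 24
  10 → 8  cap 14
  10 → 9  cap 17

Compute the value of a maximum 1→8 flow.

augment #1: 1→3→10→8 bottleneck 3, total now 3
augment #2: 1→5→9→8 bottleneck 14, total now 17
augment #3: 1→7→2→6→8 bottleneck 10, total now 27
augment #4: 1→7→3→10→8 bottleneck 6, total now 33
augment #5: 1→7→2→6→10→8 bottleneck 2, total now 35

Maximum flow value: 35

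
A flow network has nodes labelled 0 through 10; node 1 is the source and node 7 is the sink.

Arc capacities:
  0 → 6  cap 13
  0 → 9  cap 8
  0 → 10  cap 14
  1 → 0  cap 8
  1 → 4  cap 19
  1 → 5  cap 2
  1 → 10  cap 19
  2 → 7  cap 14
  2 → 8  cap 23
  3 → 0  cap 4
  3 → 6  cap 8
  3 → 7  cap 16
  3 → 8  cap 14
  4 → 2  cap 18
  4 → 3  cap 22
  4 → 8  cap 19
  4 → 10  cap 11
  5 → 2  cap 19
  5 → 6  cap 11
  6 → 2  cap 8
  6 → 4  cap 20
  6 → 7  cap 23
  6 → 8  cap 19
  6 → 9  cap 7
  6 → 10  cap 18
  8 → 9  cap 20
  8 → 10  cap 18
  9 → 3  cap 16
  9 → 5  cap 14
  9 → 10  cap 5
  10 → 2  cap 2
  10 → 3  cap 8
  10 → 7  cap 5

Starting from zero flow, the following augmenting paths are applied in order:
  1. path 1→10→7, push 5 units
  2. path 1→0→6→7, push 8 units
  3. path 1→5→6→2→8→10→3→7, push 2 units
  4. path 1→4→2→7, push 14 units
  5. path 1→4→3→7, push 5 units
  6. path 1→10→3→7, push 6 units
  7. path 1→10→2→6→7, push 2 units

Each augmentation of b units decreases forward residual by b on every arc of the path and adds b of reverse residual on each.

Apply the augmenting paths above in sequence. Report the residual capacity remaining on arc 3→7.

after path 1 (1→10→7, push 5): res(3,7)=16
after path 2 (1→0→6→7, push 8): res(3,7)=16
after path 3 (1→5→6→2→8→10→3→7, push 2): res(3,7)=14
after path 4 (1→4→2→7, push 14): res(3,7)=14
after path 5 (1→4→3→7, push 5): res(3,7)=9
after path 6 (1→10→3→7, push 6): res(3,7)=3
after path 7 (1→10→2→6→7, push 2): res(3,7)=3

Residual capacity of (3,7): 3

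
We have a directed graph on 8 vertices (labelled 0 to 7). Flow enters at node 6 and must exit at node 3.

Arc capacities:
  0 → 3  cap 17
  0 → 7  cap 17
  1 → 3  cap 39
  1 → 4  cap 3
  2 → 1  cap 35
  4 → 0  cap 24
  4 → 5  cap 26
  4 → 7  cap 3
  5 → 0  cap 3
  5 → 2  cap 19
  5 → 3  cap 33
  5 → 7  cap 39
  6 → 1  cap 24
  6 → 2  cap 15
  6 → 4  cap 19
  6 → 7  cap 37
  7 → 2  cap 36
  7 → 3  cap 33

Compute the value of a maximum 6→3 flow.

augment #1: 6→1→3 bottleneck 24, total now 24
augment #2: 6→7→3 bottleneck 33, total now 57
augment #3: 6→2→1→3 bottleneck 15, total now 72
augment #4: 6→4→0→3 bottleneck 17, total now 89
augment #5: 6→4→5→3 bottleneck 2, total now 91
augment #6: 6→7→2→1→4→5→3 bottleneck 3, total now 94

Maximum flow value: 94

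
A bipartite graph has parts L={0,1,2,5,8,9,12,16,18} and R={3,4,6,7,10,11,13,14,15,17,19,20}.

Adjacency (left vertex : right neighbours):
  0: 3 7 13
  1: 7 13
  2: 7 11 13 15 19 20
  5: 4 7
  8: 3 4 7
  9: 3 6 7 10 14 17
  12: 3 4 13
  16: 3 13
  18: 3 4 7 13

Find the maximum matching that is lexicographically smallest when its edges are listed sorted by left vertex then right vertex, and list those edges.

Lex-smallest maximum matching: {(0,3), (1,7), (2,11), (5,4), (9,6), (12,13)}

|M| = 6 (so the lex-smallest maximum matching has 6 edges)
process left vertices in ascending order; for each, take the smallest-labelled available neighbour that still permits 6 edges overall, or leave it unmatched if none does
lex-smallest matching: {0-3, 1-7, 2-11, 5-4, 9-6, 12-13}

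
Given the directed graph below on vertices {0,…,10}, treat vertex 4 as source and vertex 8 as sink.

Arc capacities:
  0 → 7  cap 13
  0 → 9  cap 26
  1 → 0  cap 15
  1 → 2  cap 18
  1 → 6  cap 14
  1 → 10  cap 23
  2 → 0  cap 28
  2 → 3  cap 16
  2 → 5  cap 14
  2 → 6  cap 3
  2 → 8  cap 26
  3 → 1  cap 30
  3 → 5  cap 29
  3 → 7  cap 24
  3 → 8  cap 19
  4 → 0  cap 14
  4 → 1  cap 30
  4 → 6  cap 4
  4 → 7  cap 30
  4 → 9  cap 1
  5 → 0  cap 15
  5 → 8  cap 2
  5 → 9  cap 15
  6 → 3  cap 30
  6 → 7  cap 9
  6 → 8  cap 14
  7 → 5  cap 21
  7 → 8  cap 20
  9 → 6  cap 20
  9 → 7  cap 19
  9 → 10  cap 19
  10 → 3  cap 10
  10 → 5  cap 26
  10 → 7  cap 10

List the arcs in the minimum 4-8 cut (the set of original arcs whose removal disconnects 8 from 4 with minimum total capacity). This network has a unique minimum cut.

augment #1: 4→6→8 push 4
augment #2: 4→7→8 push 20
augment #3: 4→1→2→8 push 18
augment #4: 4→1→6→8 push 10
augment #5: 4→7→5→8 push 2
augment #6: 4→1→6→3→8 push 2
augment #7: 4→9→6→3→8 push 1
augment #8: 4→0→9→6→3→8 push 14
augment #9: 4→7→5→9→6→3→8 push 2
max flow = 73; residual-reachable set from 4 gives S-side
cut edges (S→T): {(1,2), (3,8), (5,8), (6,8), (7,8)} total cap 73

Min-cut arcs: {(1,2), (3,8), (5,8), (6,8), (7,8)} (total capacity 73)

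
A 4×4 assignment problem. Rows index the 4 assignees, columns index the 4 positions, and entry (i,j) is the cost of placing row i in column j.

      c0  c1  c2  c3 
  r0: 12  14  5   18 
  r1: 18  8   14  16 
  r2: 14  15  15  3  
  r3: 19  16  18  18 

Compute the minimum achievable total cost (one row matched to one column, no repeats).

Minimum assignment cost: 35

optimal assignment: row0→col2 (cost 5), row1→col1 (cost 8), row2→col3 (cost 3), row3→col0 (cost 19)
total = 5 + 8 + 3 + 19 = 35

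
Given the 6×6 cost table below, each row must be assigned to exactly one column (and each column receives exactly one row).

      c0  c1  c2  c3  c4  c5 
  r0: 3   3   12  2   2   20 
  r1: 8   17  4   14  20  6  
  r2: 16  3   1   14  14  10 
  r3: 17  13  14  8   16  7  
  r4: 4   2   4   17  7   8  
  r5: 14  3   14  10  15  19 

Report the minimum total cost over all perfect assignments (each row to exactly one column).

optimal assignment: row0→col4 (cost 2), row1→col5 (cost 6), row2→col2 (cost 1), row3→col3 (cost 8), row4→col0 (cost 4), row5→col1 (cost 3)
total = 2 + 6 + 1 + 8 + 4 + 3 = 24

Minimum assignment cost: 24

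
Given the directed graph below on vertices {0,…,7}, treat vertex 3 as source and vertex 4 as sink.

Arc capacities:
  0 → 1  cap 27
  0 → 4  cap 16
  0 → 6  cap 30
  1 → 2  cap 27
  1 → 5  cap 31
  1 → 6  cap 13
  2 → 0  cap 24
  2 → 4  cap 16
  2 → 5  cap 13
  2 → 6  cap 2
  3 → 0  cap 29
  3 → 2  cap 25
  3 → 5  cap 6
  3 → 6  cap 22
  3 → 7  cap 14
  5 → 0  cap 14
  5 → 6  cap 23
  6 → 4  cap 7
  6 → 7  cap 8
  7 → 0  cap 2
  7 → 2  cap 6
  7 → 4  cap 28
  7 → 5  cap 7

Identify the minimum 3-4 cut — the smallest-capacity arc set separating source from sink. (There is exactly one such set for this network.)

augment #1: 3→0→4 push 16
augment #2: 3→2→4 push 16
augment #3: 3→6→4 push 7
augment #4: 3→7→4 push 14
augment #5: 3→6→7→4 push 8
max flow = 61; residual-reachable set from 3 gives S-side
cut edges (S→T): {(0,4), (2,4), (3,7), (6,4), (6,7)} total cap 61

Min-cut arcs: {(0,4), (2,4), (3,7), (6,4), (6,7)} (total capacity 61)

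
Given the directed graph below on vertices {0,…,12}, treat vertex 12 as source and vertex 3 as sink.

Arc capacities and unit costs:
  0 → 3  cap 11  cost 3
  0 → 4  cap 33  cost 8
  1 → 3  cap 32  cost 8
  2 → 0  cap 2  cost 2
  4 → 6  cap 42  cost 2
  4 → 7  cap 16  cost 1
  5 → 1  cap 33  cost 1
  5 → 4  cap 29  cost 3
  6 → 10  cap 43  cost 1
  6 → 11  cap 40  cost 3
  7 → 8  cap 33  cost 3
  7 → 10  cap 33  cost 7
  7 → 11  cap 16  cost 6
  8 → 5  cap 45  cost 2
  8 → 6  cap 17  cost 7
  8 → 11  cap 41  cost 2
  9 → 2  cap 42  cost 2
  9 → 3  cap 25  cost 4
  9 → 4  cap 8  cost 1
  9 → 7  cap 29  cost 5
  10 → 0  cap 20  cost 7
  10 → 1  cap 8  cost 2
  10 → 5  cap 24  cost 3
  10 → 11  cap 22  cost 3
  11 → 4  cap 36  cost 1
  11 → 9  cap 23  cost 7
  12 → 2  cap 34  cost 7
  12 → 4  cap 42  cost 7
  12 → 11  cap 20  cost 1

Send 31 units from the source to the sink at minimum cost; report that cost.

Minimum cost for 31 units: 444

shortest-cost path #1: 12→2→0→3 push 2 @ unit cost 12 (adds 24)
shortest-cost path #2: 12→11→9→3 push 20 @ unit cost 12 (adds 240)
shortest-cost path #3: 12→4→6→10→0→3 push 9 @ unit cost 20 (adds 180)
total cost = 444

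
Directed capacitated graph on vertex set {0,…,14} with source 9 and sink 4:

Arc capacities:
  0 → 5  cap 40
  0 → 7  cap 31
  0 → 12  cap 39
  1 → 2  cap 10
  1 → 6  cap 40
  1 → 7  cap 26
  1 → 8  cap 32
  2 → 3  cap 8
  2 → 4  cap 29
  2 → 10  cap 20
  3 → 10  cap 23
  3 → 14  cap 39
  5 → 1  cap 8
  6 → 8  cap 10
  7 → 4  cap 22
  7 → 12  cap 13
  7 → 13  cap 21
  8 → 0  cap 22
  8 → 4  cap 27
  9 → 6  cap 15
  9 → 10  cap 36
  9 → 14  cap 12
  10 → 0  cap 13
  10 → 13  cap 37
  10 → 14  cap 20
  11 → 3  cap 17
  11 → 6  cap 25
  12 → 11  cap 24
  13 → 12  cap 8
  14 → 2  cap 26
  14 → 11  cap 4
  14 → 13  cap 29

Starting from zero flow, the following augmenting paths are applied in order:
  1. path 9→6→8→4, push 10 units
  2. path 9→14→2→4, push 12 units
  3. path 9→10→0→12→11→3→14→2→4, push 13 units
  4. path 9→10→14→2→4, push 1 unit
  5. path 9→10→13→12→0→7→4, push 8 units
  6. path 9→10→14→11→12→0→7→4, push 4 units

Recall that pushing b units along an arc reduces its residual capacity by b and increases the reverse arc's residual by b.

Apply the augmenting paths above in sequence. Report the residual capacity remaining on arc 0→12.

after path 1 (9→6→8→4, push 10): res(0,12)=39
after path 2 (9→14→2→4, push 12): res(0,12)=39
after path 3 (9→10→0→12→11→3→14→2→4, push 13): res(0,12)=26
after path 4 (9→10→14→2→4, push 1): res(0,12)=26
after path 5 (9→10→13→12→0→7→4, push 8): res(0,12)=34
after path 6 (9→10→14→11→12→0→7→4, push 4): res(0,12)=38

Residual capacity of (0,12): 38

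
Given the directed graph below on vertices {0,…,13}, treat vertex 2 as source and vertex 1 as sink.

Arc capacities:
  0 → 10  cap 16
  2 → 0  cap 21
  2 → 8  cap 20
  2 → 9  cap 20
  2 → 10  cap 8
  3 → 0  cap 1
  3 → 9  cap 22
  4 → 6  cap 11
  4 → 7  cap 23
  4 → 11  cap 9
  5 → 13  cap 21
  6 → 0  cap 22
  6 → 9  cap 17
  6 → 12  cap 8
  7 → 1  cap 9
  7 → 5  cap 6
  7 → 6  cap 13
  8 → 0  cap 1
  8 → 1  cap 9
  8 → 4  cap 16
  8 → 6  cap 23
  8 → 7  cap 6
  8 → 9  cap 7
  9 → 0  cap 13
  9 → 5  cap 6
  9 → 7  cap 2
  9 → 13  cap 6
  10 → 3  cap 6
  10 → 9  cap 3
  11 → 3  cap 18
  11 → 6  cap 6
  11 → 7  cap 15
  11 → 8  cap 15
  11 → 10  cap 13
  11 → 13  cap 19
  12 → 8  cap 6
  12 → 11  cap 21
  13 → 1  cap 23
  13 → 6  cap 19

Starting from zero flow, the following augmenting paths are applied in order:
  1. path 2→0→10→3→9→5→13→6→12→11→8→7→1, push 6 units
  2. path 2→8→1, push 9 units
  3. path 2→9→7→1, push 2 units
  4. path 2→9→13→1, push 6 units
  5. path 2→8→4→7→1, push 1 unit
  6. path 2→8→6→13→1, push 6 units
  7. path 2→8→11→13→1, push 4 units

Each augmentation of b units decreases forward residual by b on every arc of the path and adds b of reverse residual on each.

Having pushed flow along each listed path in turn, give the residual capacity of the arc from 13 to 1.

after path 1 (2→0→10→3→9→5→13→6→12→11→8→7→1, push 6): res(13,1)=23
after path 2 (2→8→1, push 9): res(13,1)=23
after path 3 (2→9→7→1, push 2): res(13,1)=23
after path 4 (2→9→13→1, push 6): res(13,1)=17
after path 5 (2→8→4→7→1, push 1): res(13,1)=17
after path 6 (2→8→6→13→1, push 6): res(13,1)=11
after path 7 (2→8→11→13→1, push 4): res(13,1)=7

Residual capacity of (13,1): 7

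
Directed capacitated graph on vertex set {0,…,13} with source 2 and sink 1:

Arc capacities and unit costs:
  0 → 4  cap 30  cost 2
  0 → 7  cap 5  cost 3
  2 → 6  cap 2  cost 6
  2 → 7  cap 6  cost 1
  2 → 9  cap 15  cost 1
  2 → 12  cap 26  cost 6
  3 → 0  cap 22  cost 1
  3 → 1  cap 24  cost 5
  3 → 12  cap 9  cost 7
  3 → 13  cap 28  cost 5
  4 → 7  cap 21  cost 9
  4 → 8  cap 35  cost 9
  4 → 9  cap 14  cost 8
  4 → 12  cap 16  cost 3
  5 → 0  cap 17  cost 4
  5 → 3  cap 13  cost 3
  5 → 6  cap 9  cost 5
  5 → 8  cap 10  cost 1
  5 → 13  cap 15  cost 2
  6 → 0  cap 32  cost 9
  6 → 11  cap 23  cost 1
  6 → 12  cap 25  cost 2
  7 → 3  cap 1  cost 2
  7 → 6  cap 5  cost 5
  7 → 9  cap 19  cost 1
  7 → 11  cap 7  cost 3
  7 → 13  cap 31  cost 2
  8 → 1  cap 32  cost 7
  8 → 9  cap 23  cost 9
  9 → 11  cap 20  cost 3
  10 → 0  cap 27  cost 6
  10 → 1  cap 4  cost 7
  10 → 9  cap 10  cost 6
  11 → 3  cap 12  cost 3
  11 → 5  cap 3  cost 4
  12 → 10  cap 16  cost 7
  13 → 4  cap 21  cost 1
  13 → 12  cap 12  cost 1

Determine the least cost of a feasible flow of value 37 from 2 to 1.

Minimum cost for 37 units: 816

shortest-cost path #1: 2→7→3→1 push 1 @ unit cost 8 (adds 8)
shortest-cost path #2: 2→7→11→3→1 push 5 @ unit cost 12 (adds 60)
shortest-cost path #3: 2→9→11→3→1 push 7 @ unit cost 12 (adds 84)
shortest-cost path #4: 2→9→11→5→8→1 push 3 @ unit cost 16 (adds 48)
shortest-cost path #5: 2→9→11→7→13→12→10→1 push 4 @ unit cost 18 (adds 72)
shortest-cost path #6: 2→9→11→7→13→4→8→1 push 1 @ unit cost 20 (adds 20)
shortest-cost path #7: 2→12→13→4→8→1 push 4 @ unit cost 22 (adds 88)
shortest-cost path #8: 2→6→0→4→8→1 push 2 @ unit cost 33 (adds 66)
shortest-cost path #9: 2→12→10→0→4→8→1 push 10 @ unit cost 37 (adds 370)
total cost = 816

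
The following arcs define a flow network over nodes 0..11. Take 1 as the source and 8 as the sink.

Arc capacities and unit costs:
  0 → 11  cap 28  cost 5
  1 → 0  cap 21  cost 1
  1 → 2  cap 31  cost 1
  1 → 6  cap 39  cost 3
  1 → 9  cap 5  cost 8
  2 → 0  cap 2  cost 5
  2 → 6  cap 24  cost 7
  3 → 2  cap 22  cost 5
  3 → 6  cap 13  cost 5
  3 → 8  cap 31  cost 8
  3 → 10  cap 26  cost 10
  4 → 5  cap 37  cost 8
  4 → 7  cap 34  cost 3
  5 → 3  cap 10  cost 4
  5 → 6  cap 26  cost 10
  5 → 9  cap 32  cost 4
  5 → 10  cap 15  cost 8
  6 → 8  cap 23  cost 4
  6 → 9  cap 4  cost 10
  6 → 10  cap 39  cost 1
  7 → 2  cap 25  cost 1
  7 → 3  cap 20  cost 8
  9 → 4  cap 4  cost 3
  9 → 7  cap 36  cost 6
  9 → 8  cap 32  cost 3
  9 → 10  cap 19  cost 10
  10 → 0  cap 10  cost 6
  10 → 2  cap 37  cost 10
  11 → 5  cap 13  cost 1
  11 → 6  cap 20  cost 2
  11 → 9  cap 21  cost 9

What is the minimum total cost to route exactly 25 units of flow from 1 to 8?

shortest-cost path #1: 1→6→8 push 23 @ unit cost 7 (adds 161)
shortest-cost path #2: 1→9→8 push 2 @ unit cost 11 (adds 22)
total cost = 183

Minimum cost for 25 units: 183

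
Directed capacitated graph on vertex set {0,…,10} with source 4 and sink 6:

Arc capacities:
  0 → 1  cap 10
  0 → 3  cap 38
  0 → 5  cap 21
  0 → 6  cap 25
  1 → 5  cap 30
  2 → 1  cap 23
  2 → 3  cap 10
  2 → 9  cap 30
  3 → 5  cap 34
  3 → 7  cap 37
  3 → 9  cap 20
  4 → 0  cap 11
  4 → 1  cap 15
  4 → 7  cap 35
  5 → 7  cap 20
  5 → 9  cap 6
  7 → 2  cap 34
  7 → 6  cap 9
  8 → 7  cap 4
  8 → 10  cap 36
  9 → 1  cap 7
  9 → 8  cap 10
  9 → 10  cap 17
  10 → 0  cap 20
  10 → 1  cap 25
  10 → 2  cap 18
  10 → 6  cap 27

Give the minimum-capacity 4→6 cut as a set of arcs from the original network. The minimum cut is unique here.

Min-cut arcs: {(4,0), (7,6), (9,8), (9,10)} (total capacity 47)

augment #1: 4→0→6 push 11
augment #2: 4→7→6 push 9
augment #3: 4→1→5→9→10→6 push 6
augment #4: 4→7→2→9→10→6 push 11
augment #5: 4→7→2→9→8→10→6 push 10
max flow = 47; residual-reachable set from 4 gives S-side
cut edges (S→T): {(4,0), (7,6), (9,8), (9,10)} total cap 47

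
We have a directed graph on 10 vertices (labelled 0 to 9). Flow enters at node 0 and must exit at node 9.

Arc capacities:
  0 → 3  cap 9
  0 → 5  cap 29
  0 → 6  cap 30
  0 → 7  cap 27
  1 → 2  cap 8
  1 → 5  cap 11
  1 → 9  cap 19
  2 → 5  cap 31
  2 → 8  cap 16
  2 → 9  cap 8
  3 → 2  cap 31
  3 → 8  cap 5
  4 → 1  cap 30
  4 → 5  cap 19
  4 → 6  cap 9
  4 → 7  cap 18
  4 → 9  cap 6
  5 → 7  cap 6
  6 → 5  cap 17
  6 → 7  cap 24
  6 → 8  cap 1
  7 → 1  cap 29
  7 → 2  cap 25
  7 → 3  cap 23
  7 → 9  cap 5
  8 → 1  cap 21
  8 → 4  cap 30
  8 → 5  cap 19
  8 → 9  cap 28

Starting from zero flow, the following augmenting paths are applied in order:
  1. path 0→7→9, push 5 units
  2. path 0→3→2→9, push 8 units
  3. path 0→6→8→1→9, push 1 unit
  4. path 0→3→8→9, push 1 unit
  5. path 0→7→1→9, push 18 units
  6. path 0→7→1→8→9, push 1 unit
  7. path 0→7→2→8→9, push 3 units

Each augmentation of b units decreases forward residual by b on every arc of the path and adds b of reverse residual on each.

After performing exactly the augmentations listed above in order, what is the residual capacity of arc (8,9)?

Residual capacity of (8,9): 23

after path 1 (0→7→9, push 5): res(8,9)=28
after path 2 (0→3→2→9, push 8): res(8,9)=28
after path 3 (0→6→8→1→9, push 1): res(8,9)=28
after path 4 (0→3→8→9, push 1): res(8,9)=27
after path 5 (0→7→1→9, push 18): res(8,9)=27
after path 6 (0→7→1→8→9, push 1): res(8,9)=26
after path 7 (0→7→2→8→9, push 3): res(8,9)=23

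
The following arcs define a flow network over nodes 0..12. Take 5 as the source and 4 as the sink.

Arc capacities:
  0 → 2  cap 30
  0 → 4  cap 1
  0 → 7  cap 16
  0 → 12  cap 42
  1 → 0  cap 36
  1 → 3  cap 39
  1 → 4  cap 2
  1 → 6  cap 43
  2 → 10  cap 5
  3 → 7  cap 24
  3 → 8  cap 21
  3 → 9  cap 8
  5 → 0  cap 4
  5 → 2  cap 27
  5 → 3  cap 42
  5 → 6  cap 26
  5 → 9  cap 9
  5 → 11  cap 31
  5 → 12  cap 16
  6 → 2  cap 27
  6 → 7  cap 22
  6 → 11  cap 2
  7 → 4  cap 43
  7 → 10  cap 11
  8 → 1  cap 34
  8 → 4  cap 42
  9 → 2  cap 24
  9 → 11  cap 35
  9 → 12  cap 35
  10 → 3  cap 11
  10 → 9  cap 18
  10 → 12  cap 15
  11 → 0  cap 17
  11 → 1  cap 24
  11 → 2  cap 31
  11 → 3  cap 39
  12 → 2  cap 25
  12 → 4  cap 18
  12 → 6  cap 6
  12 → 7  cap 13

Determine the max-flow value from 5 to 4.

augment #1: 5→0→4 bottleneck 1, total now 1
augment #2: 5→12→4 bottleneck 16, total now 17
augment #3: 5→0→7→4 bottleneck 3, total now 20
augment #4: 5→3→7→4 bottleneck 24, total now 44
augment #5: 5→3→8→4 bottleneck 18, total now 62
augment #6: 5→6→7→4 bottleneck 16, total now 78
augment #7: 5→9→12→4 bottleneck 2, total now 80
augment #8: 5→11→1→4 bottleneck 2, total now 82
augment #9: 5→11→3→8→4 bottleneck 3, total now 85

Maximum flow value: 85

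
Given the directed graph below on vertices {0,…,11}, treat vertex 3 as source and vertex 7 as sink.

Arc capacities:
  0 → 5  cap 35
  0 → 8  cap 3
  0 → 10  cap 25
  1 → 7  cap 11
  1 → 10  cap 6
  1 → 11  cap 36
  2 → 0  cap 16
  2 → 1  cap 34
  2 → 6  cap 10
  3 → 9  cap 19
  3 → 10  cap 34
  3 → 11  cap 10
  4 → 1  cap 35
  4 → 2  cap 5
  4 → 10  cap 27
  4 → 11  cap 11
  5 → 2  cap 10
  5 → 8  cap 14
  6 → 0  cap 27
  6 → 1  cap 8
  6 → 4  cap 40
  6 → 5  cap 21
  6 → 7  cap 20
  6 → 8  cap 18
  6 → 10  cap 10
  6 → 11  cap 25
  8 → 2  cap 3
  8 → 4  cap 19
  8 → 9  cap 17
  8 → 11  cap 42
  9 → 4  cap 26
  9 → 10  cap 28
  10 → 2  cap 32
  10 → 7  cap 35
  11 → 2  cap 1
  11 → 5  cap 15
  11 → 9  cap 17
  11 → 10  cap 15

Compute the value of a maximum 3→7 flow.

Maximum flow value: 56

augment #1: 3→10→7 bottleneck 34, total now 34
augment #2: 3→9→10→7 bottleneck 1, total now 35
augment #3: 3→9→4→1→7 bottleneck 11, total now 46
augment #4: 3→11→2→6→7 bottleneck 1, total now 47
augment #5: 3→9→4→2→6→7 bottleneck 5, total now 52
augment #6: 3→9→10→2→6→7 bottleneck 2, total now 54
augment #7: 3→11→5→2→6→7 bottleneck 2, total now 56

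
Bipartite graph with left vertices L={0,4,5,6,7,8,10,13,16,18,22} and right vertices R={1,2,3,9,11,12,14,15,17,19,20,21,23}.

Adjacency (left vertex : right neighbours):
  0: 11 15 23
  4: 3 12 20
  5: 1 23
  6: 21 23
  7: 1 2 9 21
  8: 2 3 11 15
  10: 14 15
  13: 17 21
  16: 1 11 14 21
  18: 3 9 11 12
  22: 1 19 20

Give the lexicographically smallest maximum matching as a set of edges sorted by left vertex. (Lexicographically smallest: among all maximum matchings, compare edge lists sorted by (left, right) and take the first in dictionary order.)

|M| = 11 (so the lex-smallest maximum matching has 11 edges)
process left vertices in ascending order; for each, take the smallest-labelled available neighbour that still permits 11 edges overall, or leave it unmatched if none does
lex-smallest matching: {0-11, 4-3, 5-1, 6-21, 7-9, 8-2, 10-15, 13-17, 16-14, 18-12, 22-19}

Lex-smallest maximum matching: {(0,11), (4,3), (5,1), (6,21), (7,9), (8,2), (10,15), (13,17), (16,14), (18,12), (22,19)}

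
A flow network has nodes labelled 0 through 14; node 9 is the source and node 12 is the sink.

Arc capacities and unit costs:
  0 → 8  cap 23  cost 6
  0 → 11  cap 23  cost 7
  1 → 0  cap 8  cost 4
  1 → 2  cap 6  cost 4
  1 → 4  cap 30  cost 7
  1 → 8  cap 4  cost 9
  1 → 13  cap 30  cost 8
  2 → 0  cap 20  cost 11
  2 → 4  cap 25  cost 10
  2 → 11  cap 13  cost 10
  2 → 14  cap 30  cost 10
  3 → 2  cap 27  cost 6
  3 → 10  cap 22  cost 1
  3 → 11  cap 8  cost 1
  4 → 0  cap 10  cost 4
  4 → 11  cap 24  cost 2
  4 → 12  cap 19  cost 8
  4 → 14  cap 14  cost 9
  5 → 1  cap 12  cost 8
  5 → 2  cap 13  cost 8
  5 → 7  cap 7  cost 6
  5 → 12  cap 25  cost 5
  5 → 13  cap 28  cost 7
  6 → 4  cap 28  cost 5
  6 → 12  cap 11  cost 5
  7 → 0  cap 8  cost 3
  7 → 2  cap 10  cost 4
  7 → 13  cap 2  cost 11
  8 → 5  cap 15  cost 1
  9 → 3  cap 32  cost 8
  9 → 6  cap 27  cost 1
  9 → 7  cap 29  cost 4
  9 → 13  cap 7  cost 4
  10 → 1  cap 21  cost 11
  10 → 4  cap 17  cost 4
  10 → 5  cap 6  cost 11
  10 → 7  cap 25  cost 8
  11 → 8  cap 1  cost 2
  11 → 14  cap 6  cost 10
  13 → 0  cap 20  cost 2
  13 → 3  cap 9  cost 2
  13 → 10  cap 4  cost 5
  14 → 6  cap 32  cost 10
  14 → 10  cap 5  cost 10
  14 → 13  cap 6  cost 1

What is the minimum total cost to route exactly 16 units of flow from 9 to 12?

Minimum cost for 16 units: 136

shortest-cost path #1: 9→6→12 push 11 @ unit cost 6 (adds 66)
shortest-cost path #2: 9→6→4→12 push 5 @ unit cost 14 (adds 70)
total cost = 136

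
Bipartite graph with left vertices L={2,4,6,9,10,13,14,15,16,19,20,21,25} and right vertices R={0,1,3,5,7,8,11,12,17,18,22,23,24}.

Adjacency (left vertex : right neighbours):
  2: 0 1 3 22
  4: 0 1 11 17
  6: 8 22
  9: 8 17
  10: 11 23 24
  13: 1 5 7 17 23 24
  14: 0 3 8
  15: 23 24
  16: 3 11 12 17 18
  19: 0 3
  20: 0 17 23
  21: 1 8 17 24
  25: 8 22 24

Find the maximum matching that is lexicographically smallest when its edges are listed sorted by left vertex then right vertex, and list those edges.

|M| = 11 (so the lex-smallest maximum matching has 11 edges)
process left vertices in ascending order; for each, take the smallest-labelled available neighbour that still permits 11 edges overall, or leave it unmatched if none does
lex-smallest matching: {2-0, 4-1, 6-8, 9-17, 10-11, 13-5, 14-3, 15-23, 16-12, 21-24, 25-22}

Lex-smallest maximum matching: {(2,0), (4,1), (6,8), (9,17), (10,11), (13,5), (14,3), (15,23), (16,12), (21,24), (25,22)}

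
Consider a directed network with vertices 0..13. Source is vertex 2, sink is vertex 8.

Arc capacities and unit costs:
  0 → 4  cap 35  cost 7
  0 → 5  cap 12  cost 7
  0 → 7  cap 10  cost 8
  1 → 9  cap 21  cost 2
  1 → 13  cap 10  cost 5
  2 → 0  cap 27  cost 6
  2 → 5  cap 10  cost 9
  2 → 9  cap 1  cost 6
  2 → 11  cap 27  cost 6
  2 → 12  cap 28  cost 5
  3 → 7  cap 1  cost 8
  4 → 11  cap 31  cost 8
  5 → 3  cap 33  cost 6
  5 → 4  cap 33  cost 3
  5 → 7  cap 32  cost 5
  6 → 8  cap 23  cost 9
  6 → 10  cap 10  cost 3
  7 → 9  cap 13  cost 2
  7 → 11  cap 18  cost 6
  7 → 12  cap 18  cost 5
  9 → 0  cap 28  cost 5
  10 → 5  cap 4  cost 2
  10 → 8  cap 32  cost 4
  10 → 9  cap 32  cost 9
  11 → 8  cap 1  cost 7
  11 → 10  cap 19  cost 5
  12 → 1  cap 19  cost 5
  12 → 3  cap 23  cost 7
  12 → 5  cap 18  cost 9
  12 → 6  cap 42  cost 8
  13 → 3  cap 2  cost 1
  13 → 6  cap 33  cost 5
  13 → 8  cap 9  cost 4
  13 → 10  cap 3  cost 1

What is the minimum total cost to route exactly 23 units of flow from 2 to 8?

shortest-cost path #1: 2→11→8 push 1 @ unit cost 13 (adds 13)
shortest-cost path #2: 2→11→10→8 push 19 @ unit cost 15 (adds 285)
shortest-cost path #3: 2→12→1→13→8 push 3 @ unit cost 19 (adds 57)
total cost = 355

Minimum cost for 23 units: 355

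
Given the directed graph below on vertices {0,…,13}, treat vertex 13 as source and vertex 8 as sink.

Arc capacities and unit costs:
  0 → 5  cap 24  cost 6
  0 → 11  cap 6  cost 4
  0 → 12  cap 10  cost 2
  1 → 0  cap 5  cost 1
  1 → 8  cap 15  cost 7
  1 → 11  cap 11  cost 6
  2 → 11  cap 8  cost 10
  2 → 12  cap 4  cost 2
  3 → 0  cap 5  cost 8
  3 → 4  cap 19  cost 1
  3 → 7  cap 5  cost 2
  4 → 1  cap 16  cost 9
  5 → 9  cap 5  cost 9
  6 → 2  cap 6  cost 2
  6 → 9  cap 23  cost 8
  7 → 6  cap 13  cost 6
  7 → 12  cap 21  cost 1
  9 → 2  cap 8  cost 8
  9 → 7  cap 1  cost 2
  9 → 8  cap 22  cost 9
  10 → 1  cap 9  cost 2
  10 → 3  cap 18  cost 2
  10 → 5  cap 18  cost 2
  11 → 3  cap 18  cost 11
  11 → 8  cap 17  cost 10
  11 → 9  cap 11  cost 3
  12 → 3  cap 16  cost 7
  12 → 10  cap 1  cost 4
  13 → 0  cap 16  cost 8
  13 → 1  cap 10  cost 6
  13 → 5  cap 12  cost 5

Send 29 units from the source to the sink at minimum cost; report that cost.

shortest-cost path #1: 13→1→8 push 10 @ unit cost 13 (adds 130)
shortest-cost path #2: 13→0→11→8 push 6 @ unit cost 22 (adds 132)
shortest-cost path #3: 13→5→9→8 push 5 @ unit cost 23 (adds 115)
shortest-cost path #4: 13→0→12→10→1→8 push 1 @ unit cost 23 (adds 23)
shortest-cost path #5: 13→0→12→3→4→1→8 push 4 @ unit cost 34 (adds 136)
shortest-cost path #6: 13→0→12→3→7→6→9→8 push 3 @ unit cost 42 (adds 126)
total cost = 662

Minimum cost for 29 units: 662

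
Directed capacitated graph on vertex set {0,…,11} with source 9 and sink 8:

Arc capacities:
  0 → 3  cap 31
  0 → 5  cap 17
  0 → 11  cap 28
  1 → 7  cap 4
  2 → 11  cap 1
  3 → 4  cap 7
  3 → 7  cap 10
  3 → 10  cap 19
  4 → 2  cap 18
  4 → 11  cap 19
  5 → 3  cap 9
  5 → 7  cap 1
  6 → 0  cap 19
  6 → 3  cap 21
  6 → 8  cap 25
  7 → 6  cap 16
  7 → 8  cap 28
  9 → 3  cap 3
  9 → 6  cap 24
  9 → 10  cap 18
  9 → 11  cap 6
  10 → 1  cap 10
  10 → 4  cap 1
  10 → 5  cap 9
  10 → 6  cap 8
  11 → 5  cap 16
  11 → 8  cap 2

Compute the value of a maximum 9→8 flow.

Maximum flow value: 42

augment #1: 9→6→8 bottleneck 24, total now 24
augment #2: 9→11→8 bottleneck 2, total now 26
augment #3: 9→3→7→8 bottleneck 3, total now 29
augment #4: 9→10→6→8 bottleneck 1, total now 30
augment #5: 9→10→1→7→8 bottleneck 4, total now 34
augment #6: 9→10→5→7→8 bottleneck 1, total now 35
augment #7: 9→10→5→3→7→8 bottleneck 7, total now 42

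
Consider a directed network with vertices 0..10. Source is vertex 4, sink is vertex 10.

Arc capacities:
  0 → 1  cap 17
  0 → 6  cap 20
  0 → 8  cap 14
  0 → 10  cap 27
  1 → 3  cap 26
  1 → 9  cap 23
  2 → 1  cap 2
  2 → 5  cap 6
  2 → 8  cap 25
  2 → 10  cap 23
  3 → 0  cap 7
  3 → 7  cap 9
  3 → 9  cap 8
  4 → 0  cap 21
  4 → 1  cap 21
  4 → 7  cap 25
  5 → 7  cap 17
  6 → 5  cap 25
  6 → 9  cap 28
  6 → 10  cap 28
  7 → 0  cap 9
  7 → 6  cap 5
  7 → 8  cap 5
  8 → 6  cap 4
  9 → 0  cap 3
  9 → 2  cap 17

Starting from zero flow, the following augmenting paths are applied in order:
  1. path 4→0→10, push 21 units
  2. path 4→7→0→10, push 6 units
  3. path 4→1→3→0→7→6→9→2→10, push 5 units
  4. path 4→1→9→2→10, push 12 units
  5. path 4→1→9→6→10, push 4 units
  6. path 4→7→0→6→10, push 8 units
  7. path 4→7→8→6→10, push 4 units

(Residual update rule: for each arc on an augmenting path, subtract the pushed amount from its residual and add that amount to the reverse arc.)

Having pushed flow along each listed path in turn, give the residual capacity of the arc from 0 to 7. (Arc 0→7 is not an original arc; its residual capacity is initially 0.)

Residual capacity of (0,7): 9

after path 1 (4→0→10, push 21): res(0,7)=0
after path 2 (4→7→0→10, push 6): res(0,7)=6
after path 3 (4→1→3→0→7→6→9→2→10, push 5): res(0,7)=1
after path 4 (4→1→9→2→10, push 12): res(0,7)=1
after path 5 (4→1→9→6→10, push 4): res(0,7)=1
after path 6 (4→7→0→6→10, push 8): res(0,7)=9
after path 7 (4→7→8→6→10, push 4): res(0,7)=9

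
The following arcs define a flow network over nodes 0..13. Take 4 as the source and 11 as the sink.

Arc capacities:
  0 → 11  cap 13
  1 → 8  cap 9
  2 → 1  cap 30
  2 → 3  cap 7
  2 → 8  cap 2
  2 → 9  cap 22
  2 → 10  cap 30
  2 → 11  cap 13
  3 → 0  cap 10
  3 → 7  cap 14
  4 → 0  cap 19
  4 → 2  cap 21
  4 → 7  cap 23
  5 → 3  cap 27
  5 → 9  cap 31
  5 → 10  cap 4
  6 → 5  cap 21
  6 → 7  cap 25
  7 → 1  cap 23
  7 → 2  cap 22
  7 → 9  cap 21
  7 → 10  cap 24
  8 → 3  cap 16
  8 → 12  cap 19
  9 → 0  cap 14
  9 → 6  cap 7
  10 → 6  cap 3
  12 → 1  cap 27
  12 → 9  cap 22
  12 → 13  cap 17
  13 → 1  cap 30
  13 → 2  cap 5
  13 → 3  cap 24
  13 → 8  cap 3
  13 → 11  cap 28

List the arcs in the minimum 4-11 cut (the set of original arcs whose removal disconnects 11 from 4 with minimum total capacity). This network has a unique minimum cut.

Min-cut arcs: {(0,11), (1,8), (2,8), (2,11)} (total capacity 37)

augment #1: 4→0→11 push 13
augment #2: 4→2→11 push 13
augment #3: 4→2→8→12→13→11 push 2
augment #4: 4→2→1→8→12→13→11 push 6
augment #5: 4→7→1→8→12→13→11 push 3
max flow = 37; residual-reachable set from 4 gives S-side
cut edges (S→T): {(0,11), (1,8), (2,8), (2,11)} total cap 37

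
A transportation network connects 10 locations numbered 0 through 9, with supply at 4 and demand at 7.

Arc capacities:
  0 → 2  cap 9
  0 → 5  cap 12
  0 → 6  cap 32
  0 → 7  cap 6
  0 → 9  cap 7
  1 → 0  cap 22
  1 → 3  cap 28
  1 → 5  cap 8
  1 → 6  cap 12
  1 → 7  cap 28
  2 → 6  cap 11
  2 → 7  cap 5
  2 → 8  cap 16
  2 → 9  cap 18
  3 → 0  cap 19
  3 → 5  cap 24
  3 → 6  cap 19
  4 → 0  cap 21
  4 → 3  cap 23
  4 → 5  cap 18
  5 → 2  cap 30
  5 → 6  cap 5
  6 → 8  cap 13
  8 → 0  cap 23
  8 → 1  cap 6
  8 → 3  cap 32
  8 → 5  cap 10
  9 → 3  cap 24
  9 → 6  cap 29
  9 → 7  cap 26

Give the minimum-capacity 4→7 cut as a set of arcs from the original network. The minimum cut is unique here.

Min-cut arcs: {(0,7), (0,9), (2,7), (2,9), (8,1)} (total capacity 42)

augment #1: 4→0→7 push 6
augment #2: 4→0→2→7 push 5
augment #3: 4→0→9→7 push 7
augment #4: 4→0→2→9→7 push 3
augment #5: 4→5→2→9→7 push 15
augment #6: 4→3→6→8→1→7 push 6
max flow = 42; residual-reachable set from 4 gives S-side
cut edges (S→T): {(0,7), (0,9), (2,7), (2,9), (8,1)} total cap 42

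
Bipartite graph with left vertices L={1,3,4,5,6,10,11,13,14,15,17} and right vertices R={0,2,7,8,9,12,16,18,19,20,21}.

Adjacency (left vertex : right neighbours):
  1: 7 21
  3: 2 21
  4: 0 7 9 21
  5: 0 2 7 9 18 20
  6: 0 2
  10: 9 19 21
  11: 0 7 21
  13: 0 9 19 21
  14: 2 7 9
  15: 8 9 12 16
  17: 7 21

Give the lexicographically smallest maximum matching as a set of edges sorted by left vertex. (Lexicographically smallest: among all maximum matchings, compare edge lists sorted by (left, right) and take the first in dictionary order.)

|M| = 8 (so the lex-smallest maximum matching has 8 edges)
process left vertices in ascending order; for each, take the smallest-labelled available neighbour that still permits 8 edges overall, or leave it unmatched if none does
lex-smallest matching: {1-7, 3-2, 4-0, 5-18, 10-9, 11-21, 13-19, 15-8}

Lex-smallest maximum matching: {(1,7), (3,2), (4,0), (5,18), (10,9), (11,21), (13,19), (15,8)}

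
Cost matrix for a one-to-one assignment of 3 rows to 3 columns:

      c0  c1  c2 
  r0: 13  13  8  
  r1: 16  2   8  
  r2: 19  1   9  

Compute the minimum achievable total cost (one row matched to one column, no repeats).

Minimum assignment cost: 22

optimal assignment: row0→col0 (cost 13), row1→col2 (cost 8), row2→col1 (cost 1)
total = 13 + 8 + 1 = 22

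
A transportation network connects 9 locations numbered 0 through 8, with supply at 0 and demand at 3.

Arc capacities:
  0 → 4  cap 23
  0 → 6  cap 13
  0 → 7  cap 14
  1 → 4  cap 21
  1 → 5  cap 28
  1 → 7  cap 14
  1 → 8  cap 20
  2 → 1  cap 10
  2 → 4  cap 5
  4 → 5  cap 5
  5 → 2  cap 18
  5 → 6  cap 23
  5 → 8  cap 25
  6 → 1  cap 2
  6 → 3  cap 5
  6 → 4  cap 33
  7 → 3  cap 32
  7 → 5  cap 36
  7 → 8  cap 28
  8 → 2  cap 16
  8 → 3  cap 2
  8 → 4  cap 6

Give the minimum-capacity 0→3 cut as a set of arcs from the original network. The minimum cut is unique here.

augment #1: 0→6→3 push 5
augment #2: 0→7→3 push 14
augment #3: 0→4→5→8→3 push 2
augment #4: 0→6→1→7→3 push 2
augment #5: 0→4→5→2→1→7→3 push 3
max flow = 26; residual-reachable set from 0 gives S-side
cut edges (S→T): {(0,7), (4,5), (6,1), (6,3)} total cap 26

Min-cut arcs: {(0,7), (4,5), (6,1), (6,3)} (total capacity 26)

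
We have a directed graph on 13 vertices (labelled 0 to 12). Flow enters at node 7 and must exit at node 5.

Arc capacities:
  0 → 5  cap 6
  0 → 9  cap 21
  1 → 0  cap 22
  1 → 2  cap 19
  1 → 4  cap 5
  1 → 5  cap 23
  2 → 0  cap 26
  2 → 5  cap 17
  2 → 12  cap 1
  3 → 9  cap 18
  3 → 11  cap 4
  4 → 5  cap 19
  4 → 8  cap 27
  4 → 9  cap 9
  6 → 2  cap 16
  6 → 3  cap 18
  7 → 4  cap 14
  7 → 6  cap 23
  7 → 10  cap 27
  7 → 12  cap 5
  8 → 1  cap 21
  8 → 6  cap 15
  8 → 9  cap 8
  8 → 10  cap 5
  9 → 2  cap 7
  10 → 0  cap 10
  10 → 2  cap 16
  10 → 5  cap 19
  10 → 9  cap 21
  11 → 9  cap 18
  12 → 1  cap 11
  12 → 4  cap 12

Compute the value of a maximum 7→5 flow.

Maximum flow value: 62

augment #1: 7→4→5 bottleneck 14, total now 14
augment #2: 7→10→5 bottleneck 19, total now 33
augment #3: 7→6→2→5 bottleneck 16, total now 49
augment #4: 7→10→0→5 bottleneck 6, total now 55
augment #5: 7→10→2→5 bottleneck 1, total now 56
augment #6: 7→12→1→5 bottleneck 5, total now 61
augment #7: 7→10→2→12→1→5 bottleneck 1, total now 62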